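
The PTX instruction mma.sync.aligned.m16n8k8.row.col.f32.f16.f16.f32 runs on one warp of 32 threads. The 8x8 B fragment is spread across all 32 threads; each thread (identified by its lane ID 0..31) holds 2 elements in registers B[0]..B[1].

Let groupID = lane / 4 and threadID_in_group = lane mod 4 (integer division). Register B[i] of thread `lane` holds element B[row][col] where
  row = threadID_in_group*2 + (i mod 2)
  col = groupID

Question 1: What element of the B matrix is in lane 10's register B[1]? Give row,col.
5,2

L=10=>grp=10>>2=2, tig=10&3=2
[1]=>row 2·2+1=5  col grp=2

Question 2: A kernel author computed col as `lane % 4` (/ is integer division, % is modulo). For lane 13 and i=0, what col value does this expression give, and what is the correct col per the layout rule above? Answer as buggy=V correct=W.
`lane % 4`[13,0]⇒1
lane 13⇒13/4=3, 13 mod 4=1
i=0  r:2·1+0⇒2  c:3
col: 1 vs 3

buggy=1 correct=3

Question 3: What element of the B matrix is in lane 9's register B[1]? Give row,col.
3,2

lane 9: gid=2 (9/4), tid=1 (9%4)
i=1: r=1*2+1=3, c=gid=2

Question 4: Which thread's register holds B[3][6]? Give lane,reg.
c=6→G=6  r=3→T=1,p=1
L=6*4+1=25  i=1=1

25,1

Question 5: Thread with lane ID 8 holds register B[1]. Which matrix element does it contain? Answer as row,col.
8: g=2,t=0
[1] (0*2+1,2) = (1,2)

1,2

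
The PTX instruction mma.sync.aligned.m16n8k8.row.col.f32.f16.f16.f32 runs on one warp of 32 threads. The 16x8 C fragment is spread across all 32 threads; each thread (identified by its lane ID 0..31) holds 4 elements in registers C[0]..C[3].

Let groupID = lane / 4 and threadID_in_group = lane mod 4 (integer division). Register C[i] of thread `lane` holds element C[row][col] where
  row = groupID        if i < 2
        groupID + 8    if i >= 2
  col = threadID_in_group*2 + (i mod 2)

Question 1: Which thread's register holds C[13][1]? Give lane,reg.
r=13→G=5,rhi=1  c=1→T=0,p=1
L=5*4+0=20  i=1*2+1=3

20,3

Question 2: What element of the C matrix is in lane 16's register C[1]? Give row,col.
16: G=4,T=0
[1] (4+0,0*2+1) = (4,1)

4,1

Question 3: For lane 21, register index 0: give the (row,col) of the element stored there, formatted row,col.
L=21->gid=21>>2=5, tid=21&3=1
[0]->row 5+0=5  col 1·2+0=2

5,2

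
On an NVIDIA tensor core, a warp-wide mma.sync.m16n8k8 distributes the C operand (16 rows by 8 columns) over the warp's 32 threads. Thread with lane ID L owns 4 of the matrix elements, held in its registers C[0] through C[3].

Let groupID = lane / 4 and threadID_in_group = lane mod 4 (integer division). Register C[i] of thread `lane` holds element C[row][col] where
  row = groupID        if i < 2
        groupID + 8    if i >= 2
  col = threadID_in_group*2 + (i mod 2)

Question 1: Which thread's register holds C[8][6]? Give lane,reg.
r:8=>grp=0,rB=1  c:6=>tig=3,lo=0
L=0*4+3=3  i=1*2+0=2

3,2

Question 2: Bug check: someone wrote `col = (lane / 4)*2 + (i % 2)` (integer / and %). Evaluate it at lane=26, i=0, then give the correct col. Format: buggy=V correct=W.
buggy=12 correct=4

`(lane / 4)*2 + (i % 2)`[26,0]⇒12
26: gr=6,th=2
[0] (6+0,2*2+0) = (6,4)
col: 12 vs 4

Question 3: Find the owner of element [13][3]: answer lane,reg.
21,3

r=13->g=5,rb=1  c=3->t=1,b0=1
L=5*4+1=21  i=1*2+1=3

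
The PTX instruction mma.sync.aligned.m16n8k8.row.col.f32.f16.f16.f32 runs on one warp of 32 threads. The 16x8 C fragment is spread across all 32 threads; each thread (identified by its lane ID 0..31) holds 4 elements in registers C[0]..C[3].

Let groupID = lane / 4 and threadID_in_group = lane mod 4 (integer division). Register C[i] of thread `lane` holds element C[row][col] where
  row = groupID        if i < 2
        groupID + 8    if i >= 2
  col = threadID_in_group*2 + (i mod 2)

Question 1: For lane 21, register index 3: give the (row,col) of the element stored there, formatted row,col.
13,3

lane 21⇒21/4=5, 21 mod 4=1
i=3  r:5+8⇒13  c:2·1+1⇒3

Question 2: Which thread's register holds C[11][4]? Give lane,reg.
14,2

r: 11->gid=3,r8=1  c: 4->tid=2,i&1=0
L=3*4+2=14  i=1*2+0=2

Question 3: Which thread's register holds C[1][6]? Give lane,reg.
7,0

r: 1->gid=1,r8=0  c: 6->tid=3,i&1=0
L=1*4+3=7  i=0*2+0=0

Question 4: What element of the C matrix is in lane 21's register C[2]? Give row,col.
21: g=5,t=1
[2] (5+8,1*2+0) = (13,2)

13,2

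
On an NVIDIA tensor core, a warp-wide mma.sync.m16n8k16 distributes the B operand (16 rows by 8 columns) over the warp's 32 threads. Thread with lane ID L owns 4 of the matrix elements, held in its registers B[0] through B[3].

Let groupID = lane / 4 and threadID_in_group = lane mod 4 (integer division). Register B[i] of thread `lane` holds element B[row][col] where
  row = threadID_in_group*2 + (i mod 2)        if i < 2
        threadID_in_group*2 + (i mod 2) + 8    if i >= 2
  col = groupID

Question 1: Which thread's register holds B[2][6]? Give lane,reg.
c=6->g=6  r=2->rb=0,t=1,b0=0
L=6*4+1=25  i=0*2+0=0

25,0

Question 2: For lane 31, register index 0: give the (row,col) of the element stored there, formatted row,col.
6,7

lane 31->31/4=7, 31 mod 4=3
i=0  r:2·3+0+0->6  c:7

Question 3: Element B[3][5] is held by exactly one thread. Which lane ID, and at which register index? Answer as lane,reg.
21,1

c=5->g=5  r=3->rb=0,t=1,b0=1
L=5*4+1=21  i=0*2+1=1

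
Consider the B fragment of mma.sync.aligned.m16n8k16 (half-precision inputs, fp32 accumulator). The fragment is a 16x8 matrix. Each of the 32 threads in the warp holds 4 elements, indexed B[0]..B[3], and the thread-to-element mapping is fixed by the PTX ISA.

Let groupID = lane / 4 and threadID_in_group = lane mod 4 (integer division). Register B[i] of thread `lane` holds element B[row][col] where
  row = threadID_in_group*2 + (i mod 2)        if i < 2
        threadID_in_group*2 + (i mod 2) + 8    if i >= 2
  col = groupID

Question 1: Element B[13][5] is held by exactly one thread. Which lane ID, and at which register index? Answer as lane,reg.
22,3

c=5⇒gr=5  r=13⇒Rb=1,th=2,odd=1
L=5*4+2=22  i=1*2+1=3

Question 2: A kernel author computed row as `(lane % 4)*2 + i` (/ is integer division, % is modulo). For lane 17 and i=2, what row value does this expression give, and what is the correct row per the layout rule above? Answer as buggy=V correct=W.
`(lane % 4)*2 + i`[17,2]⇒4
17: gr=4,th=1
[2] (1*2+0+8,4) = (10,4)
row: 4 vs 10

buggy=4 correct=10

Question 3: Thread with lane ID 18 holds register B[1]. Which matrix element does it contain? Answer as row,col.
18: g=4,t=2
[1] (2*2+1+0,4) = (5,4)

5,4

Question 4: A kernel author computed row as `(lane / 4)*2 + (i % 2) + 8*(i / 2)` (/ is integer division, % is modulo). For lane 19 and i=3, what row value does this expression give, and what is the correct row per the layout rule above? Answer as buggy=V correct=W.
buggy=17 correct=15

`(lane / 4)*2 + (i % 2) + 8*(i / 2)`[19,3]=>17
L=19=>grp=19>>2=4, tig=19&3=3
[3]=>row 3·2+1+8=15  col grp=4
row: 17 vs 15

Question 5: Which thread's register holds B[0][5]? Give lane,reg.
c=5->g=5  r=0->rb=0,t=0,b0=0
L=5*4+0=20  i=0*2+0=0

20,0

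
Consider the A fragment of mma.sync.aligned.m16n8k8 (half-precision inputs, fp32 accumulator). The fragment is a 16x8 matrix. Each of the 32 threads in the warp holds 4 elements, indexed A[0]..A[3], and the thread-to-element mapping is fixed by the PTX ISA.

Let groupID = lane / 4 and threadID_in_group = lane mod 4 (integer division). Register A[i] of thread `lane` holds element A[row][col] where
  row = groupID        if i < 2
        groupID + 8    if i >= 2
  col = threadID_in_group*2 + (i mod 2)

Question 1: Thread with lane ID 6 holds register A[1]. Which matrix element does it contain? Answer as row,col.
lane 6: gr=1 (6/4), th=2 (6%4)
i=1: r=1+0=1, c=2*2+1=5

1,5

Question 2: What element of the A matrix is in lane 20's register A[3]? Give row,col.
13,1

20: g=5,t=0
[3] (5+8,0*2+1) = (13,1)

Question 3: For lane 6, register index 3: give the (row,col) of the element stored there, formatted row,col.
9,5

lane 6->6/4=1, 6 mod 4=2
i=3  r:1+8->9  c:2·2+1->5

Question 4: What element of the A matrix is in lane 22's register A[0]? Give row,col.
5,4

L=22⇒gr=22>>2=5, th=22&3=2
[0]⇒row 5+0=5  col 2·2+0=4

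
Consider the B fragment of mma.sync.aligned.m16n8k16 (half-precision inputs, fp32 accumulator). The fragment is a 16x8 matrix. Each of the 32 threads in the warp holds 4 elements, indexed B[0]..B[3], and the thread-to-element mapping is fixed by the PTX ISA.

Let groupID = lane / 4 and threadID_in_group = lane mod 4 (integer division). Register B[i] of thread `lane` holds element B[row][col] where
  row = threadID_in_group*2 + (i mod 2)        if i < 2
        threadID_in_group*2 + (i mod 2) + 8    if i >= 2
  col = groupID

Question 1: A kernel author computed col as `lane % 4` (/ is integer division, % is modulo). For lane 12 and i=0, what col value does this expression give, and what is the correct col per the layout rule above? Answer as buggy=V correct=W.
`lane % 4`[12,0]=>0
lane 12: grp=3 (12/4), tig=0 (12%4)
i=0: r=0*2+0+0=0, c=grp=3
col: 0 vs 3

buggy=0 correct=3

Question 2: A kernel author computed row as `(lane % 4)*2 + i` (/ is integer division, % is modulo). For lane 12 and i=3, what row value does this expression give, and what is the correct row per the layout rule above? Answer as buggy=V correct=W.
buggy=3 correct=9

`(lane % 4)*2 + i`[12,3]=>3
lane 12=>12/4=3, 12 mod 4=0
i=3  r:2·0+1+8=>9  c:3
row: 3 vs 9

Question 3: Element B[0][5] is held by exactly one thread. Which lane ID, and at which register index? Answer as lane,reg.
20,0

c=5→G=5  r=0→rhi=0,T=0,p=0
L=5*4+0=20  i=0*2+0=0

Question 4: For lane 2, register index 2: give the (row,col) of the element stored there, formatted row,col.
12,0

L=2->gid=2>>2=0, tid=2&3=2
[2]->row 2·2+0+8=12  col gid=0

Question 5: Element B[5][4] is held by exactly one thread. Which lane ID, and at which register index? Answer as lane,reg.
c=4⇒gr=4  r=5⇒Rb=0,th=2,odd=1
L=4*4+2=18  i=0*2+1=1

18,1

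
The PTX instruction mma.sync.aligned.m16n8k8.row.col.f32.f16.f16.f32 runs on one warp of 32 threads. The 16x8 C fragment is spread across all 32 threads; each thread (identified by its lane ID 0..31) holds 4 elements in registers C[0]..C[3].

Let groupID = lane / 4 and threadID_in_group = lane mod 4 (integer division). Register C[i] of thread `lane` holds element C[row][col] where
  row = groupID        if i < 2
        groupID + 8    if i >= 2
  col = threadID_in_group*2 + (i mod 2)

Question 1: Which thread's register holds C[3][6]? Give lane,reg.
r:3=>grp=3,rB=0  c:6=>tig=3,lo=0
L=3*4+3=15  i=0*2+0=0

15,0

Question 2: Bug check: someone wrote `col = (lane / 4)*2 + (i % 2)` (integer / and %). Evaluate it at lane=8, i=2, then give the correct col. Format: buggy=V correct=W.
buggy=4 correct=0

`(lane / 4)*2 + (i % 2)`[8,2]⇒4
8: gr=2,th=0
[2] (2+8,0*2+0) = (10,0)
col: 4 vs 0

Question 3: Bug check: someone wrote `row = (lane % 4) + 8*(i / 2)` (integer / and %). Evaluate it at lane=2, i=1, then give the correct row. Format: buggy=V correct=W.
`(lane % 4) + 8*(i / 2)`[2,1]->2
lane 2->2/4=0, 2 mod 4=2
i=1  r:0+0->0  c:2·2+1->5
row: 2 vs 0

buggy=2 correct=0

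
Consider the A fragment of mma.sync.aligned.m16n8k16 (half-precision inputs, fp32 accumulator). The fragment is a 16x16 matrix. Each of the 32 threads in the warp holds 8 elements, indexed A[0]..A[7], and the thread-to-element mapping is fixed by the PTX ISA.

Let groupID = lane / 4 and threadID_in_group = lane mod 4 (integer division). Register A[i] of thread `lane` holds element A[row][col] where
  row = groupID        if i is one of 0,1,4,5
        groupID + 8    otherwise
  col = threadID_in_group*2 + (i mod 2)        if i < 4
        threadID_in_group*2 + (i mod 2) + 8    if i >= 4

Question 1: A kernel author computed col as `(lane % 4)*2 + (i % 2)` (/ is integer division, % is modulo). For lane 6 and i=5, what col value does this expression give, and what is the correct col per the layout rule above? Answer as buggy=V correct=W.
buggy=5 correct=13

`(lane % 4)*2 + (i % 2)`[6,5]→5
L=6→G=6>>2=1, T=6&3=2
[5]→row 1+0=1  col 2·2+1+8=13
col: 5 vs 13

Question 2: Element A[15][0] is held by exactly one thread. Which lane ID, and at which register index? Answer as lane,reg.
r=15->g=7,rb=1  c=0->cb=0,t=0,b0=0
L=7*4+0=28  i=0*4+1*2+0=2

28,2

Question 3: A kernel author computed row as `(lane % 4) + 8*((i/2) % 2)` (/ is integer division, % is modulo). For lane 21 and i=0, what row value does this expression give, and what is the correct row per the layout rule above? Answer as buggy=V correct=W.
`(lane % 4) + 8*((i/2) % 2)`[21,0]->1
L=21->g=21>>2=5, t=21&3=1
[0]->row 5+0=5  col 1·2+0+0=2
row: 1 vs 5

buggy=1 correct=5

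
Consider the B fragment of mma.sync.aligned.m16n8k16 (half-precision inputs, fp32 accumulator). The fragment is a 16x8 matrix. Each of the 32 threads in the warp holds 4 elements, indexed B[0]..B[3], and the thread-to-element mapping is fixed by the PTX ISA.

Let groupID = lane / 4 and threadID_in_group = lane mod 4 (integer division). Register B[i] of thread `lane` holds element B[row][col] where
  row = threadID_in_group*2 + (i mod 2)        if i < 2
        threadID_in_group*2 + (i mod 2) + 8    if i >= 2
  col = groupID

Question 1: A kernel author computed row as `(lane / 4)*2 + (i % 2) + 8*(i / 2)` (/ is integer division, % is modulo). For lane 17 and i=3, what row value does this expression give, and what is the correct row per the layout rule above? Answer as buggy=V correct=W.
`(lane / 4)*2 + (i % 2) + 8*(i / 2)`[17,3]->17
17: g=4,t=1
[3] (1*2+1+8,4) = (11,4)
row: 17 vs 11

buggy=17 correct=11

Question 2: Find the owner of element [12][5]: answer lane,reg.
c=5->g=5  r=12->rb=1,t=2,b0=0
L=5*4+2=22  i=1*2+0=2

22,2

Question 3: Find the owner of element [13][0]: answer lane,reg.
2,3

c:0=>grp=0  r:13=>rB=1,tig=2,lo=1
L=0*4+2=2  i=1*2+1=3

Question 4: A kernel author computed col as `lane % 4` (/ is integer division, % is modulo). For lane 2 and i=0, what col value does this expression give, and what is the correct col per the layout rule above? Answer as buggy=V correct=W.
buggy=2 correct=0

`lane % 4`[2,0]→2
lane 2→2/4=0, 2 mod 4=2
i=0  r:2·2+0+0→4  c:0
col: 2 vs 0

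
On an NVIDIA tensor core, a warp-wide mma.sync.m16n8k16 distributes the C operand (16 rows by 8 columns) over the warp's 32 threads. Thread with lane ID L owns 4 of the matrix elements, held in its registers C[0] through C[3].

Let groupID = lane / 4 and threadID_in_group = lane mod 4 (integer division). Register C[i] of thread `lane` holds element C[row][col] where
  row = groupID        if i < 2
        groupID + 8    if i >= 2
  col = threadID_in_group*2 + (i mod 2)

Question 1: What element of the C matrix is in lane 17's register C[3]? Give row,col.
12,3

17: grp=4,tig=1
[3] (4+8,1*2+1) = (12,3)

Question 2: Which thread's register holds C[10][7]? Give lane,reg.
r:10=>grp=2,rB=1  c:7=>tig=3,lo=1
L=2*4+3=11  i=1*2+1=3

11,3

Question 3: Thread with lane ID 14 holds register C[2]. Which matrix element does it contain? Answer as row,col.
14: G=3,T=2
[2] (3+8,2*2+0) = (11,4)

11,4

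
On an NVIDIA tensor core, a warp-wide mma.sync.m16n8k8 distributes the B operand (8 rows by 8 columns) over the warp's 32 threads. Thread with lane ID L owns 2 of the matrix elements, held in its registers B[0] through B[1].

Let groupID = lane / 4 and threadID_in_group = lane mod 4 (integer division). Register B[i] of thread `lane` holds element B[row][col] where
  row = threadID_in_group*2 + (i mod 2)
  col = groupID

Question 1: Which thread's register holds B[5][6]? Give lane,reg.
c=6->g=6  r=5->t=2,b0=1
L=6*4+2=26  i=1=1

26,1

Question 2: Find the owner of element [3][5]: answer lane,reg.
21,1

c=5->g=5  r=3->t=1,b0=1
L=5*4+1=21  i=1=1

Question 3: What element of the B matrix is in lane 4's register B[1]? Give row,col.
4: G=1,T=0
[1] (0*2+1,1) = (1,1)

1,1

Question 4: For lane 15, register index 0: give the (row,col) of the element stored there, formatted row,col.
lane 15->15/4=3, 15 mod 4=3
i=0  r:2·3+0->6  c:3

6,3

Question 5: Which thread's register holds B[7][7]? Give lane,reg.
c: 7->gid=7  r: 7->tid=3,i&1=1
L=7*4+3=31  i=1=1

31,1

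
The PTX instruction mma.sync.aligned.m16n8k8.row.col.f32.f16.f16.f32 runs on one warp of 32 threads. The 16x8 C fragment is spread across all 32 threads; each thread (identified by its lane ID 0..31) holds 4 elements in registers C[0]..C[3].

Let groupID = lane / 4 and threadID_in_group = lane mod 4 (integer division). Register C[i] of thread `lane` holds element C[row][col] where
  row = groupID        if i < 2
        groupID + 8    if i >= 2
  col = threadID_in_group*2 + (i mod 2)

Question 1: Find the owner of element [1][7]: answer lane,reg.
r=1⇒gr=1,Rb=0  c=7⇒th=3,odd=1
L=1*4+3=7  i=0*2+1=1

7,1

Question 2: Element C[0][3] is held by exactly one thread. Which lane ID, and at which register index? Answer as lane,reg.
r=0⇒gr=0,Rb=0  c=3⇒th=1,odd=1
L=0*4+1=1  i=0*2+1=1

1,1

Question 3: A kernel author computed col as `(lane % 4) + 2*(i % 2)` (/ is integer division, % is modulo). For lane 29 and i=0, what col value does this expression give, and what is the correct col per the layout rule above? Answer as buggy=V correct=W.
buggy=1 correct=2

`(lane % 4) + 2*(i % 2)`[29,0]→1
L=29→G=29>>2=7, T=29&3=1
[0]→row 7+0=7  col 1·2+0=2
col: 1 vs 2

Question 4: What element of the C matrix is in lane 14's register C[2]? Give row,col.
14: gr=3,th=2
[2] (3+8,2*2+0) = (11,4)

11,4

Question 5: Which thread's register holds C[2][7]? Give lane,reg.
11,1

r=2⇒gr=2,Rb=0  c=7⇒th=3,odd=1
L=2*4+3=11  i=0*2+1=1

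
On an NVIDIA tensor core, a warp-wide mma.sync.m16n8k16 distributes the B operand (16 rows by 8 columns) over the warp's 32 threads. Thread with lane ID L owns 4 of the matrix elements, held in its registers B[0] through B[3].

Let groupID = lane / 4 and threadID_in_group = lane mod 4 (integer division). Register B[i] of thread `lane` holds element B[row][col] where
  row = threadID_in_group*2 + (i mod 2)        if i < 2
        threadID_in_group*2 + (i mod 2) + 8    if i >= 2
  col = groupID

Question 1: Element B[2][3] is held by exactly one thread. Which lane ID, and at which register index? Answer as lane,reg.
13,0

c:3=>grp=3  r:2=>rB=0,tig=1,lo=0
L=3*4+1=13  i=0*2+0=0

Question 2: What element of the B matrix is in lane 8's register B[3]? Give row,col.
9,2

L=8->g=8>>2=2, t=8&3=0
[3]->row 0·2+1+8=9  col g=2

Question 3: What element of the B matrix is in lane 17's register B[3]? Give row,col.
lane 17: G=4 (17/4), T=1 (17%4)
i=3: r=1*2+1+8=11, c=G=4

11,4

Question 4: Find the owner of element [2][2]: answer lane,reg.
c=2→G=2  r=2→rhi=0,T=1,p=0
L=2*4+1=9  i=0*2+0=0

9,0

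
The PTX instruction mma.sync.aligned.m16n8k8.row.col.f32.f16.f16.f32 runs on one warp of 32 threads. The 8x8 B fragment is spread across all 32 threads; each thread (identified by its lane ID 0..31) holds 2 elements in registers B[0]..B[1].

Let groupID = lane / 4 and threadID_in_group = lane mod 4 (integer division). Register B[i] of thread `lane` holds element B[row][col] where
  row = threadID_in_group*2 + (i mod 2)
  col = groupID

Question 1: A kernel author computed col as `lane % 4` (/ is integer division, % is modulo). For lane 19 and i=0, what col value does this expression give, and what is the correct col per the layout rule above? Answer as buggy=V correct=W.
buggy=3 correct=4

`lane % 4`[19,0]->3
19: g=4,t=3
[0] (3*2+0,4) = (6,4)
col: 3 vs 4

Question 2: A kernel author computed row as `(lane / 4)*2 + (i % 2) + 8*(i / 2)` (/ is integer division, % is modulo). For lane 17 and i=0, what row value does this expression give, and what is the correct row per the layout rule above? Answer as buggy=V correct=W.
`(lane / 4)*2 + (i % 2) + 8*(i / 2)`[17,0]->8
L=17->g=17>>2=4, t=17&3=1
[0]->row 1·2+0=2  col g=4
row: 8 vs 2

buggy=8 correct=2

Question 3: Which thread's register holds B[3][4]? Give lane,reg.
c:4=>grp=4  r:3=>tig=1,lo=1
L=4*4+1=17  i=1=1

17,1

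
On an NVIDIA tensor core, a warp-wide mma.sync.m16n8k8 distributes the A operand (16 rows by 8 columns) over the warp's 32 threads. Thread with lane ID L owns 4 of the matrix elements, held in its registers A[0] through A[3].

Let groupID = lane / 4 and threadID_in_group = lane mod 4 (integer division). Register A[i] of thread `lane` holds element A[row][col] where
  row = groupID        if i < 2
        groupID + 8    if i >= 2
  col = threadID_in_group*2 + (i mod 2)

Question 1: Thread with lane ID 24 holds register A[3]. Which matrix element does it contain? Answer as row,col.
lane 24->24/4=6, 24 mod 4=0
i=3  r:6+8->14  c:2·0+1->1

14,1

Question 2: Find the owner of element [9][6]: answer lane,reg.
r:9=>grp=1,rB=1  c:6=>tig=3,lo=0
L=1*4+3=7  i=1*2+0=2

7,2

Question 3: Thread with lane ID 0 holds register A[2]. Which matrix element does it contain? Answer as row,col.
0: gid=0,tid=0
[2] (0+8,0*2+0) = (8,0)

8,0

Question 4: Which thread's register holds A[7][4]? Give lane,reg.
r=7⇒gr=7,Rb=0  c=4⇒th=2,odd=0
L=7*4+2=30  i=0*2+0=0

30,0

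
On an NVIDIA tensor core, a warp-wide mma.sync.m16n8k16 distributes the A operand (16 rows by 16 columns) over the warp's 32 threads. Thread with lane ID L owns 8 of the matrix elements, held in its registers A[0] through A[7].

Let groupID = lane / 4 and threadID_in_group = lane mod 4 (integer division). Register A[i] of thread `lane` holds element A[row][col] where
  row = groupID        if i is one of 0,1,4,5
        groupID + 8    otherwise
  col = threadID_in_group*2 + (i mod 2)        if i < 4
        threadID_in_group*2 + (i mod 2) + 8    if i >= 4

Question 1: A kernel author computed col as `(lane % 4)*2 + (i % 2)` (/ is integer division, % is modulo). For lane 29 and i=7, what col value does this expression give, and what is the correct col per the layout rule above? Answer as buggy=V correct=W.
buggy=3 correct=11

`(lane % 4)*2 + (i % 2)`[29,7]→3
lane 29→29/4=7, 29 mod 4=1
i=7  r:7+8→15  c:2·1+1+8→11
col: 3 vs 11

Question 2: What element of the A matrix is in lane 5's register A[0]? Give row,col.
lane 5: gid=1 (5/4), tid=1 (5%4)
i=0: r=1+0=1, c=1*2+0+0=2

1,2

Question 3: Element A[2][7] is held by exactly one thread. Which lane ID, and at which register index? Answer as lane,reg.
11,1

r=2⇒gr=2,Rb=0  c=7⇒Cb=0,th=3,odd=1
L=2*4+3=11  i=0*4+0*2+1=1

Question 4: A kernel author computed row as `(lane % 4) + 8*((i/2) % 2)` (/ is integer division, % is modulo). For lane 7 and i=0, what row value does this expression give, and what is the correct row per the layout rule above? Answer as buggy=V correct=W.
buggy=3 correct=1

`(lane % 4) + 8*((i/2) % 2)`[7,0]->3
lane 7: g=1 (7/4), t=3 (7%4)
i=0: r=1+0=1, c=3*2+0+0=6
row: 3 vs 1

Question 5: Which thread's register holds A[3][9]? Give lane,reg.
12,5

r: 3->gid=3,r8=0  c: 9->c8=1,tid=0,i&1=1
L=3*4+0=12  i=1*4+0*2+1=5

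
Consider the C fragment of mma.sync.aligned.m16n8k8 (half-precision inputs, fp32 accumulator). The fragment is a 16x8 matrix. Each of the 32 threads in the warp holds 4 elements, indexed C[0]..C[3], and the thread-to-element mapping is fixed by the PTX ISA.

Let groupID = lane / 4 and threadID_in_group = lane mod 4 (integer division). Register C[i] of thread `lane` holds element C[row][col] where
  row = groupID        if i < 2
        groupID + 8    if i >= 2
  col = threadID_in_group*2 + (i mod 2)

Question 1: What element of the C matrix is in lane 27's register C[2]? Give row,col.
14,6

lane 27: G=6 (27/4), T=3 (27%4)
i=2: r=6+8=14, c=3*2+0=6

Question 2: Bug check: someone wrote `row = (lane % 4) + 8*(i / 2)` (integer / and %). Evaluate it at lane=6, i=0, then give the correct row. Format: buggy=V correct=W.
buggy=2 correct=1

`(lane % 4) + 8*(i / 2)`[6,0]->2
6: gid=1,tid=2
[0] (1+0,2*2+0) = (1,4)
row: 2 vs 1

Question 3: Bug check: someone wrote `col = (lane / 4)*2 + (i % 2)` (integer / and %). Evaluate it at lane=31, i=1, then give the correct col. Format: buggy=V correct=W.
buggy=15 correct=7

`(lane / 4)*2 + (i % 2)`[31,1]->15
31: g=7,t=3
[1] (7+0,3*2+1) = (7,7)
col: 15 vs 7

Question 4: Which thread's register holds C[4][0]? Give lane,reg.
r=4->g=4,rb=0  c=0->t=0,b0=0
L=4*4+0=16  i=0*2+0=0

16,0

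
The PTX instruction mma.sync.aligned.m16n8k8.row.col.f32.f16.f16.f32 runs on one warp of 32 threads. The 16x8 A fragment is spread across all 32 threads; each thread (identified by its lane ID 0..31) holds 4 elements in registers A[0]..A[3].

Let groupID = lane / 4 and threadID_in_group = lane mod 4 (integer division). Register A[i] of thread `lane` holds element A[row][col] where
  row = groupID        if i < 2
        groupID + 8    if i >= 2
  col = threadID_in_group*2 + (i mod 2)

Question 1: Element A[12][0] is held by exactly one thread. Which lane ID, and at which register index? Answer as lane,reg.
r=12→G=4,rhi=1  c=0→T=0,p=0
L=4*4+0=16  i=1*2+0=2

16,2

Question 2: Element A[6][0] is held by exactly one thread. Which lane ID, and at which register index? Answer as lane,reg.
r=6->g=6,rb=0  c=0->t=0,b0=0
L=6*4+0=24  i=0*2+0=0

24,0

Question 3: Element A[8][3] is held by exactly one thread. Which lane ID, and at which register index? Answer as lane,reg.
1,3

r=8->g=0,rb=1  c=3->t=1,b0=1
L=0*4+1=1  i=1*2+1=3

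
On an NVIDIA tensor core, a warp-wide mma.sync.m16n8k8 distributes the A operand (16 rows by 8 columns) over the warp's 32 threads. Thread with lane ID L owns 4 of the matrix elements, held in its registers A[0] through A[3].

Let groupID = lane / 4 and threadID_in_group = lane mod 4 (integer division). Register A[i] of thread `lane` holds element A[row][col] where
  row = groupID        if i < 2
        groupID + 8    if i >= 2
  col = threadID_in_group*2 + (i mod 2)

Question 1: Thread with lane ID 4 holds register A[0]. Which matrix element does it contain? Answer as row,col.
1,0

lane 4: g=1 (4/4), t=0 (4%4)
i=0: r=1+0=1, c=0*2+0=0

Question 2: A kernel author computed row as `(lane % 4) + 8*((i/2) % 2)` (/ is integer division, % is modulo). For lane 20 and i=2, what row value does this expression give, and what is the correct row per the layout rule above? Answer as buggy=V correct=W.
`(lane % 4) + 8*((i/2) % 2)`[20,2]->8
L=20->gid=20>>2=5, tid=20&3=0
[2]->row 5+8=13  col 0·2+0=0
row: 8 vs 13

buggy=8 correct=13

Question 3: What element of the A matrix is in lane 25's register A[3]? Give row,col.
L=25=>grp=25>>2=6, tig=25&3=1
[3]=>row 6+8=14  col 1·2+1=3

14,3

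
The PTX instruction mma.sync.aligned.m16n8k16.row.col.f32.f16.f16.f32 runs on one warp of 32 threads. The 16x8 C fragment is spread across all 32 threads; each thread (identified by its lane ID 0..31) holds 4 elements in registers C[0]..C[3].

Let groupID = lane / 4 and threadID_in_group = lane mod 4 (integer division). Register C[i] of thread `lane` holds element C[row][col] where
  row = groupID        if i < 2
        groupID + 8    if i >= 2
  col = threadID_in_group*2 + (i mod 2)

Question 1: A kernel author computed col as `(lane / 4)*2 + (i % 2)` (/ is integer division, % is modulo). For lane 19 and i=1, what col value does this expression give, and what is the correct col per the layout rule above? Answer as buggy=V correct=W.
`(lane / 4)*2 + (i % 2)`[19,1]=>9
L=19=>grp=19>>2=4, tig=19&3=3
[1]=>row 4+0=4  col 3·2+1=7
col: 9 vs 7

buggy=9 correct=7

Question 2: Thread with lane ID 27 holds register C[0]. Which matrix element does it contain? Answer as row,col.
6,6

lane 27: G=6 (27/4), T=3 (27%4)
i=0: r=6+0=6, c=3*2+0=6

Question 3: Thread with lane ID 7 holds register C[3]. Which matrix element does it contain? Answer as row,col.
9,7

L=7->g=7>>2=1, t=7&3=3
[3]->row 1+8=9  col 3·2+1=7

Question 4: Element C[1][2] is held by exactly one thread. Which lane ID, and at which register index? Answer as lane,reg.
r:1=>grp=1,rB=0  c:2=>tig=1,lo=0
L=1*4+1=5  i=0*2+0=0

5,0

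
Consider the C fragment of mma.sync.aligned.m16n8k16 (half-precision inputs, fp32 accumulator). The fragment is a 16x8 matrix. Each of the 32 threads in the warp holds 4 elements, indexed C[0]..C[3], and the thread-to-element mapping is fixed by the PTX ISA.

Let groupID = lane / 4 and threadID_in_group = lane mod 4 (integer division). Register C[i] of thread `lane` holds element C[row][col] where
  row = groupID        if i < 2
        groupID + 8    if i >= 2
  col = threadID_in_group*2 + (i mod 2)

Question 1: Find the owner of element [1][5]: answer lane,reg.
6,1

r=1→G=1,rhi=0  c=5→T=2,p=1
L=1*4+2=6  i=0*2+1=1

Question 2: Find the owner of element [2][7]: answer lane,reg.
11,1

r=2⇒gr=2,Rb=0  c=7⇒th=3,odd=1
L=2*4+3=11  i=0*2+1=1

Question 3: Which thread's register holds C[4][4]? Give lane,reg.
18,0

r=4⇒gr=4,Rb=0  c=4⇒th=2,odd=0
L=4*4+2=18  i=0*2+0=0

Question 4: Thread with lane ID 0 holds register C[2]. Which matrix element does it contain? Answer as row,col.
8,0

L=0⇒gr=0>>2=0, th=0&3=0
[2]⇒row 0+8=8  col 0·2+0=0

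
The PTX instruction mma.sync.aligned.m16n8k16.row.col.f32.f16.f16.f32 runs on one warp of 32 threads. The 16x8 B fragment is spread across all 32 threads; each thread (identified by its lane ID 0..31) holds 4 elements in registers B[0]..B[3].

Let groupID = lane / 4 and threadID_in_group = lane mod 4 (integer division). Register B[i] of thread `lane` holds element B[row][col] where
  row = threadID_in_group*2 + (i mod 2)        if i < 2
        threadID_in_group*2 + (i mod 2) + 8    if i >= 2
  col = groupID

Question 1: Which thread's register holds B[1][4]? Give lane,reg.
c=4→G=4  r=1→rhi=0,T=0,p=1
L=4*4+0=16  i=0*2+1=1

16,1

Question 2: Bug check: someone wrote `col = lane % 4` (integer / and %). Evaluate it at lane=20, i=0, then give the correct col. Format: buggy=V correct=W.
buggy=0 correct=5

`lane % 4`[20,0]⇒0
lane 20: gr=5 (20/4), th=0 (20%4)
i=0: r=0*2+0+0=0, c=gr=5
col: 0 vs 5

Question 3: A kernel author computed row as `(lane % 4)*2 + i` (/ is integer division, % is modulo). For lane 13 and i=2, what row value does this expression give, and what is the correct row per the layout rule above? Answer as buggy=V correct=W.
`(lane % 4)*2 + i`[13,2]->4
13: g=3,t=1
[2] (1*2+0+8,3) = (10,3)
row: 4 vs 10

buggy=4 correct=10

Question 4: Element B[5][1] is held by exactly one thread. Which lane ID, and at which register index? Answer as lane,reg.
6,1

c=1→G=1  r=5→rhi=0,T=2,p=1
L=1*4+2=6  i=0*2+1=1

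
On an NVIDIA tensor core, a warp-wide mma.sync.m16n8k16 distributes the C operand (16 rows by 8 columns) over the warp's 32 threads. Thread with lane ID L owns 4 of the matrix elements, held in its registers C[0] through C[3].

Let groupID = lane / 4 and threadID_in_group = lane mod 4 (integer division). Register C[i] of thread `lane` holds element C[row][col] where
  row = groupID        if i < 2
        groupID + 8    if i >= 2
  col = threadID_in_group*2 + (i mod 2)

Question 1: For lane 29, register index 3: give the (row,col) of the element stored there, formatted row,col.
15,3

lane 29->29/4=7, 29 mod 4=1
i=3  r:7+8->15  c:2·1+1->3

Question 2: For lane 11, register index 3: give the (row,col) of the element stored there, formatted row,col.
11: G=2,T=3
[3] (2+8,3*2+1) = (10,7)

10,7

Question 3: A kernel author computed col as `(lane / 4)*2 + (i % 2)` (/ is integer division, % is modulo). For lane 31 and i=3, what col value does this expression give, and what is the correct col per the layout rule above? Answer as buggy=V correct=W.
`(lane / 4)*2 + (i % 2)`[31,3]->15
lane 31: g=7 (31/4), t=3 (31%4)
i=3: r=7+8=15, c=3*2+1=7
col: 15 vs 7

buggy=15 correct=7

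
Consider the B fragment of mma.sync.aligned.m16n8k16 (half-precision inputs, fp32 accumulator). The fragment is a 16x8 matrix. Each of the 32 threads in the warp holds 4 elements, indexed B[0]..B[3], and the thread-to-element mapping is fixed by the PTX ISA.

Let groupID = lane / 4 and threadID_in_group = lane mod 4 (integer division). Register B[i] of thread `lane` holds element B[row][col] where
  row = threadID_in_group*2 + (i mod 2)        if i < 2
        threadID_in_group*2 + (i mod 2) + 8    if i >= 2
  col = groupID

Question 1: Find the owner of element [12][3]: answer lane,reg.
14,2

c=3->g=3  r=12->rb=1,t=2,b0=0
L=3*4+2=14  i=1*2+0=2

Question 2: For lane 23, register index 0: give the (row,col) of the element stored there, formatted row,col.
6,5

L=23->gid=23>>2=5, tid=23&3=3
[0]->row 3·2+0+0=6  col gid=5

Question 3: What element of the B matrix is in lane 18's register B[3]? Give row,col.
18: gr=4,th=2
[3] (2*2+1+8,4) = (13,4)

13,4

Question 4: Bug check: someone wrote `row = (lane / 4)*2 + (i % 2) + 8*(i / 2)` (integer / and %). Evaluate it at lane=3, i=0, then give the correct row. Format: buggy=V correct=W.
buggy=0 correct=6

`(lane / 4)*2 + (i % 2) + 8*(i / 2)`[3,0]->0
lane 3->3/4=0, 3 mod 4=3
i=0  r:2·3+0+0->6  c:0
row: 0 vs 6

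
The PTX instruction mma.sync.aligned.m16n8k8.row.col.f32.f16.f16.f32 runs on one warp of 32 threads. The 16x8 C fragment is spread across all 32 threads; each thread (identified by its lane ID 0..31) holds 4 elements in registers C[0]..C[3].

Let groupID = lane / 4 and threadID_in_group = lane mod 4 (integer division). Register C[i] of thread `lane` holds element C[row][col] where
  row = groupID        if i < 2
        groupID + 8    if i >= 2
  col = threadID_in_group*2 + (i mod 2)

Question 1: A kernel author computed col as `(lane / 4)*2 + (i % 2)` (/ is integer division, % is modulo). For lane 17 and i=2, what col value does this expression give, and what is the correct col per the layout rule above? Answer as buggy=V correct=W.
buggy=8 correct=2

`(lane / 4)*2 + (i % 2)`[17,2]->8
lane 17->17/4=4, 17 mod 4=1
i=2  r:4+8->12  c:2·1+0->2
col: 8 vs 2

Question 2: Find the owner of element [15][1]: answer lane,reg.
28,3

r: 15->gid=7,r8=1  c: 1->tid=0,i&1=1
L=7*4+0=28  i=1*2+1=3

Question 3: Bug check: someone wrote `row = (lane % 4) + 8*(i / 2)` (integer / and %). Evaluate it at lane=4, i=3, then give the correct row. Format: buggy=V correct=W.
buggy=8 correct=9

`(lane % 4) + 8*(i / 2)`[4,3]->8
lane 4->4/4=1, 4 mod 4=0
i=3  r:1+8->9  c:2·0+1->1
row: 8 vs 9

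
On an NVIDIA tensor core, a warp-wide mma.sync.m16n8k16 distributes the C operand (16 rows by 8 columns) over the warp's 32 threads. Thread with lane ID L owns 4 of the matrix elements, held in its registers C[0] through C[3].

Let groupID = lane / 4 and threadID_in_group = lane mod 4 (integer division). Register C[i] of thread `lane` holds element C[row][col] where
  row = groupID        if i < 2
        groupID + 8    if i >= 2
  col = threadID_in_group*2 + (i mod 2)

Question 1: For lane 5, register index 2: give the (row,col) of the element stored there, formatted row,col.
9,2

lane 5: grp=1 (5/4), tig=1 (5%4)
i=2: r=1+8=9, c=1*2+0=2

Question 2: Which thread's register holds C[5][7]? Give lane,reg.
r=5⇒gr=5,Rb=0  c=7⇒th=3,odd=1
L=5*4+3=23  i=0*2+1=1

23,1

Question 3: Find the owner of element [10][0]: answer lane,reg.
r=10->g=2,rb=1  c=0->t=0,b0=0
L=2*4+0=8  i=1*2+0=2

8,2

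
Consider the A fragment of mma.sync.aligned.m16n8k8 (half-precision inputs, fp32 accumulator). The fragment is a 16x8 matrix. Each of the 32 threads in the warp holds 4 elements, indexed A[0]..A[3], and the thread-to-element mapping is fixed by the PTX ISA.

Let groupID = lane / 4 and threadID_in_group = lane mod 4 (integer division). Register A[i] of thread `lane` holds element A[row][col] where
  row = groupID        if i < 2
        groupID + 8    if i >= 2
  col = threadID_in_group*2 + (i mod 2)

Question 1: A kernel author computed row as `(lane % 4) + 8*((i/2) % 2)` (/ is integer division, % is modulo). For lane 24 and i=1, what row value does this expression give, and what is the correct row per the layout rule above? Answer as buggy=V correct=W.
buggy=0 correct=6

`(lane % 4) + 8*((i/2) % 2)`[24,1]⇒0
24: gr=6,th=0
[1] (6+0,0*2+1) = (6,1)
row: 0 vs 6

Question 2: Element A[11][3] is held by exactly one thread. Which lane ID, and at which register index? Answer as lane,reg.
13,3

r=11->g=3,rb=1  c=3->t=1,b0=1
L=3*4+1=13  i=1*2+1=3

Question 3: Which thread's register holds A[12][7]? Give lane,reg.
19,3

r=12→G=4,rhi=1  c=7→T=3,p=1
L=4*4+3=19  i=1*2+1=3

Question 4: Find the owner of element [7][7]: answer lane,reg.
31,1

r=7⇒gr=7,Rb=0  c=7⇒th=3,odd=1
L=7*4+3=31  i=0*2+1=1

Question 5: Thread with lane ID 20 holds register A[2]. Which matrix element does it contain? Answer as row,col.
13,0

20: gid=5,tid=0
[2] (5+8,0*2+0) = (13,0)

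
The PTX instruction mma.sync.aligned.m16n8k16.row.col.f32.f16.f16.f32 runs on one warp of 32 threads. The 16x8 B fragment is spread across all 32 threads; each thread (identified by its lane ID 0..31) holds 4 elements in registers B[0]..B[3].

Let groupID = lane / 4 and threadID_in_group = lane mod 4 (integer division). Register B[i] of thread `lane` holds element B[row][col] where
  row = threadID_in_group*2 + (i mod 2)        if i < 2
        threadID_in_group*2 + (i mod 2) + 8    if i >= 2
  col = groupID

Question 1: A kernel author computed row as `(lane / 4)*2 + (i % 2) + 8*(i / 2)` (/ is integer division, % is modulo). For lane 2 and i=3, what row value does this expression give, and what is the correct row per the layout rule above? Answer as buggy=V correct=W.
`(lane / 4)*2 + (i % 2) + 8*(i / 2)`[2,3]->9
2: gid=0,tid=2
[3] (2*2+1+8,0) = (13,0)
row: 9 vs 13

buggy=9 correct=13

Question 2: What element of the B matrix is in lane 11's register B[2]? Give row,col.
lane 11->11/4=2, 11 mod 4=3
i=2  r:2·3+0+8->14  c:2

14,2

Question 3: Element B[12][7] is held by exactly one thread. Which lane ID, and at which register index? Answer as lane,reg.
c=7⇒gr=7  r=12⇒Rb=1,th=2,odd=0
L=7*4+2=30  i=1*2+0=2

30,2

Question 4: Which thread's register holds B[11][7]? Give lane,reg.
29,3

c=7⇒gr=7  r=11⇒Rb=1,th=1,odd=1
L=7*4+1=29  i=1*2+1=3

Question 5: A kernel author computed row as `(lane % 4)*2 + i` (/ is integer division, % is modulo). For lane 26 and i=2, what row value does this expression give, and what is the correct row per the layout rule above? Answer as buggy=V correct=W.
`(lane % 4)*2 + i`[26,2]->6
26: g=6,t=2
[2] (2*2+0+8,6) = (12,6)
row: 6 vs 12

buggy=6 correct=12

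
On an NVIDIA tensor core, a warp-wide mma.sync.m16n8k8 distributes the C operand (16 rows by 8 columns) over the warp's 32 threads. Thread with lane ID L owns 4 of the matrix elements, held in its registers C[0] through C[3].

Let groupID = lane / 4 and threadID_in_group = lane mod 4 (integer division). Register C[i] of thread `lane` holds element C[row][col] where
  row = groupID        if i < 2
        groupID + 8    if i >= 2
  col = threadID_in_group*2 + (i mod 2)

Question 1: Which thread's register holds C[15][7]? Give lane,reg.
31,3

r: 15->gid=7,r8=1  c: 7->tid=3,i&1=1
L=7*4+3=31  i=1*2+1=3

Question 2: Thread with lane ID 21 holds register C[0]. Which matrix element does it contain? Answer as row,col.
5,2

lane 21: gr=5 (21/4), th=1 (21%4)
i=0: r=5+0=5, c=1*2+0=2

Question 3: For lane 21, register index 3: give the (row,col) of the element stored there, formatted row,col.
L=21=>grp=21>>2=5, tig=21&3=1
[3]=>row 5+8=13  col 1·2+1=3

13,3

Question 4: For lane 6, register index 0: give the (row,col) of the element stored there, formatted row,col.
1,4

lane 6: g=1 (6/4), t=2 (6%4)
i=0: r=1+0=1, c=2*2+0=4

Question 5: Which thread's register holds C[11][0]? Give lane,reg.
12,2

r: 11->gid=3,r8=1  c: 0->tid=0,i&1=0
L=3*4+0=12  i=1*2+0=2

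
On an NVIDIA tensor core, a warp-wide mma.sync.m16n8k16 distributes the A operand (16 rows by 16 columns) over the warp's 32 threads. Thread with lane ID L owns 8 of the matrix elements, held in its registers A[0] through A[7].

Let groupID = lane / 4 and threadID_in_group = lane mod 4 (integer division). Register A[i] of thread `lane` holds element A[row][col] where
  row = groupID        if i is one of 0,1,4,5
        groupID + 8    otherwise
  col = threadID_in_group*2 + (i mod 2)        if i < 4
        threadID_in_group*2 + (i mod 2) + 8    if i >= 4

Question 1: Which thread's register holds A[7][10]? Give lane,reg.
29,4

r=7->g=7,rb=0  c=10->cb=1,t=1,b0=0
L=7*4+1=29  i=1*4+0*2+0=4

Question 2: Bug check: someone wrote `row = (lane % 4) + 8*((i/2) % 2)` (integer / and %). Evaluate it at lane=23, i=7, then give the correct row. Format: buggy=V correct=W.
buggy=11 correct=13

`(lane % 4) + 8*((i/2) % 2)`[23,7]⇒11
L=23⇒gr=23>>2=5, th=23&3=3
[7]⇒row 5+8=13  col 3·2+1+8=15
row: 11 vs 13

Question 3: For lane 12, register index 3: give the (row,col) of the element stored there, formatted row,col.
lane 12->12/4=3, 12 mod 4=0
i=3  r:3+8->11  c:2·0+1+0->1

11,1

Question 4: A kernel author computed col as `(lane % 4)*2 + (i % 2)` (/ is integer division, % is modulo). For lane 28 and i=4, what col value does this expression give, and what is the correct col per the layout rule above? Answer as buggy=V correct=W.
buggy=0 correct=8

`(lane % 4)*2 + (i % 2)`[28,4]=>0
28: grp=7,tig=0
[4] (7+0,0*2+0+8) = (7,8)
col: 0 vs 8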